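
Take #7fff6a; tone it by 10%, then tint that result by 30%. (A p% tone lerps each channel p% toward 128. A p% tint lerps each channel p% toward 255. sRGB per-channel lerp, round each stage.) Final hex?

#a5f698

#7fff6a is rgb(127, 255, 106).
Per channel, c → c + 0.1(128 − c):
  R: 127 + 0.1 = 127.1 → 127
  G: 255 + 0.1×(128−255) = 255 − 12.7 = 242.3 → 242
  B: 106 + 0.1×(128−106) = 106 + 2.2 = 108.2 → 108
After the tone: rgb(127, 242, 108) = #7ff26c.
A 30% tint moves each channel 30% toward 255:
  R: 127 + 0.3×(255−127) = 127 + 38.4 = 165.4 → 165
  G: 242 + 0.3×(255−242) = 242 + 3.9 = 245.9 → 246
  B: 108 + 0.3×(255−108) = 108 + 44.1 = 152.1 → 152
rgb(165, 246, 152) = #a5f698.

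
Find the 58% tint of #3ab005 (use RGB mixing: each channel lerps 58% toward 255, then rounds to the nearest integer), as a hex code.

#acde96

#3ab005 is rgb(58, 176, 5).
A 58% tint moves each channel 58% toward 255:
  R: 58 + 114.26 = 172.26 → 172
  G: 176 + 45.82 = 221.82 → 222
  B: 5 + 145 = 150 → 150
rgb(172, 222, 150) = #acde96.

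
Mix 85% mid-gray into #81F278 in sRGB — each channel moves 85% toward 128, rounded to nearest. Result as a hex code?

#81F278 is rgb(129, 242, 120).
Lerp each channel 85% toward 128:
  R: 129 + 0.85×(128−129) = 129 − 0.85 = 128.15 → 128
  G: 242 − 96.9 = 145.1 → 145
  B: 120 + 0.85×(128−120) = 120 + 6.8 = 126.8 → 127
rgb(128, 145, 127) = #80917F.

#80917F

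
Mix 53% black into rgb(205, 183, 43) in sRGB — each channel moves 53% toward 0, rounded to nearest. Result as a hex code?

#605614

Lerp each channel 53% toward 0:
  R: 205 − 108.65 = 96.35 → 96
  G: 183 − 96.99 = 86.01 → 86
  B: 43 + 0.53×(0−43) = 43 − 22.79 = 20.21 → 20
rgb(96, 86, 20) = #605614.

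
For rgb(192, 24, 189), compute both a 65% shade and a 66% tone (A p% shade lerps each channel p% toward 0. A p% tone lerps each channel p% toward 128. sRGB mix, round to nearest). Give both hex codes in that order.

#430842, #965D95

65% shade:
  R: 192 − 124.8 = 67.2 → 67
  G: 24 − 15.6 = 8.4 → 8
  B: 189 + 0.65×(0−189) = 189 − 122.85 = 66.15 → 66
  → #430842
66% tone:
  R: 192 + 0.66×(128−192) = 192 − 42.24 = 149.76 → 150
  G: 24 + 68.64 = 92.64 → 93
  B: 189 + 0.66×(128−189) = 189 − 40.26 = 148.74 → 149
  → #965D95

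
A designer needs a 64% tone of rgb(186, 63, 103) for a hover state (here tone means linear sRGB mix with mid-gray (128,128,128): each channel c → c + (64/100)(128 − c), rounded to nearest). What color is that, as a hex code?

A 64% tone moves each channel 64% toward 128:
  R: 186 + 0.64×(128−186) = 186 − 37.12 = 148.88 → 149
  G: 63 + 0.64×(128−63) = 63 + 41.6 = 104.6 → 105
  B: 103 + 16 = 119 → 119
rgb(149, 105, 119) = #956977.

#956977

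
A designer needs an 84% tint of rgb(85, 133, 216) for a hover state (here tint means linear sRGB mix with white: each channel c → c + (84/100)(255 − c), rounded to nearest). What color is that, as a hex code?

Per channel, c → c + 0.84(255 − c):
  R: 85 + 0.84×(255−85) = 85 + 142.8 = 227.8 → 228
  G: 133 + 102.48 = 235.48 → 235
  B: 216 + 32.76 = 248.76 → 249
rgb(228, 235, 249) = #e4ebf9.

#e4ebf9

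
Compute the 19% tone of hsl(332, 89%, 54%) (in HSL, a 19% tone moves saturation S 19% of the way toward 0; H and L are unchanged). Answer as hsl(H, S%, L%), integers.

hsl(332, 72%, 54%)

S moves 19% from 89 toward 0: 89 − 16.91 = 72.09 → 72.
H and L are unchanged.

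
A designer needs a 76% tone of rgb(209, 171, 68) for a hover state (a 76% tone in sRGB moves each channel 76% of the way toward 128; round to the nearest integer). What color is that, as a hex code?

#938A72

Lerp each channel 76% toward 128:
  R: 209 + 0.76×(128−209) = 209 − 61.56 = 147.44 → 147
  G: 171 + 0.76×(128−171) = 171 − 32.68 = 138.32 → 138
  B: 68 + 45.6 = 113.6 → 114
rgb(147, 138, 114) = #938A72.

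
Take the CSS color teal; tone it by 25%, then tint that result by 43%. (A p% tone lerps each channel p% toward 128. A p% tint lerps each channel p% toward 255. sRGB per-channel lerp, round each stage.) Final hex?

#80B7B7

CSS teal is rgb(0, 128, 128).
Lerp each channel 25% toward 128:
  R: 0 + 0.25×(128−0) = 0 + 32 = 32 → 32
  G: 128 + 0 = 128 → 128
  B: 128 + 0.25×(128−128) = 128 + 0 = 128 → 128
After the tone: rgb(32, 128, 128) = #208080.
Per channel, c → c + 0.43(255 − c):
  R: 32 + 0.43×(255−32) = 32 + 95.89 = 127.89 → 128
  G: 128 + 54.61 = 182.61 → 183
  B: 128 + 0.43×(255−128) = 128 + 54.61 = 182.61 → 183
rgb(128, 183, 183) = #80B7B7.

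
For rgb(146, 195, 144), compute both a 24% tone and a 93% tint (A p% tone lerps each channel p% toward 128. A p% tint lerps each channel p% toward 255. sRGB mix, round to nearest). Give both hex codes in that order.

#8eb38c, #f7fbf7

24% tone:
  R: 146 − 4.32 = 141.68 → 142
  G: 195 − 16.08 = 178.92 → 179
  B: 144 − 3.84 = 140.16 → 140
  → #8eb38c
93% tint:
  R: 146 + 0.93×(255−146) = 146 + 101.37 = 247.37 → 247
  G: 195 + 0.93×(255−195) = 195 + 55.8 = 250.8 → 251
  B: 144 + 0.93×(255−144) = 144 + 103.23 = 247.23 → 247
  → #f7fbf7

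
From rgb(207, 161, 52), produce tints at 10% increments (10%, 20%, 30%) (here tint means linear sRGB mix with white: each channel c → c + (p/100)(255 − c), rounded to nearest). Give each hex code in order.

10%: (207 + 4.8 = 211.8→212, 161 + 9.4 = 170.4→170, 52 + 20.3 = 72.3→72) → #D4AA48
20%: (207 + 9.6 = 216.6→217, 161 + 18.8 = 179.8→180, 52 + 40.6 = 92.6→93) → #D9B45D
30%: (207 + 14.4 = 221.4→221, 161 + 28.2 = 189.2→189, 52 + 60.9 = 112.9→113) → #DDBD71

#D4AA48, #D9B45D, #DDBD71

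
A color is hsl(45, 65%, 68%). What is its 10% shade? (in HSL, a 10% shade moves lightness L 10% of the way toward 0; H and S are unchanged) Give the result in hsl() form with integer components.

hsl(45, 65%, 61%)

L moves 10% from 68 toward 0: 68 − 6.8 = 61.2 → 61.
H and S are unchanged.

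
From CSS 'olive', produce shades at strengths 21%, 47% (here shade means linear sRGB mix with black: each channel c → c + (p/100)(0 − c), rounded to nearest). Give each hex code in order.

#656500, #444400

CSS olive is rgb(128, 128, 0).
21%: (128 − 26.88 = 101.12→101, 128 − 26.88 = 101.12→101, 0→0) → #656500
47%: (128 − 60.16 = 67.84→68, 128 − 60.16 = 67.84→68, 0→0) → #444400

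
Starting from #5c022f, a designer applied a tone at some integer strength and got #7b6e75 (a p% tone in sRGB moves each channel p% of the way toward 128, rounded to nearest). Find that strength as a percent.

86%

#5c022f is rgb(92, 2, 47); #7b6e75 is rgb(123, 110, 117).
On the G channel (widest range): 110 ≈ 2 + (p/100)(128 − 2), so p ≈ 100×(110 − 2)/(128 − 2) = 10800/126 = 85.71.
p = 86 reproduces all three channels after rounding.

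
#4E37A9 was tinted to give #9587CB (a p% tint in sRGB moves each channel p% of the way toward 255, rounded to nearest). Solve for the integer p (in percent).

40%

#4E37A9 is rgb(78, 55, 169); #9587CB is rgb(149, 135, 203).
On the G channel (widest range): 135 ≈ 55 + (p/100)(255 − 55), so p ≈ 100×(135 − 55)/(255 − 55) = 8000/200 = 40.00.
p = 40 reproduces all three channels after rounding.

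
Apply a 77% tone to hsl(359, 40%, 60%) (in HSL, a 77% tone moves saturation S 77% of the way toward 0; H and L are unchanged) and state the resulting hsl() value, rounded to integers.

S moves 77% from 40 toward 0: 40 − 30.8 = 9.2 → 9.
H and L are unchanged.

hsl(359, 9%, 60%)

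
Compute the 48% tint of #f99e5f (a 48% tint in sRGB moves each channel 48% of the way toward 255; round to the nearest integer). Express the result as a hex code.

#f99e5f is rgb(249, 158, 95).
Per channel, c → c + 0.48(255 − c):
  R: 249 + 2.88 = 251.88 → 252
  G: 158 + 0.48×(255−158) = 158 + 46.56 = 204.56 → 205
  B: 95 + 0.48×(255−95) = 95 + 76.8 = 171.8 → 172
rgb(252, 205, 172) = #fccdac.

#fccdac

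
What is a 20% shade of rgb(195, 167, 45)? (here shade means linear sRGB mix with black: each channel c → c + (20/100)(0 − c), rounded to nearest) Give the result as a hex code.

A 20% shade moves each channel 20% toward 0:
  R: 195 − 39 = 156 → 156
  G: 167 + 0.2×(0−167) = 167 − 33.4 = 133.6 → 134
  B: 45 + 0.2×(0−45) = 45 − 9 = 36 → 36
rgb(156, 134, 36) = #9C8624.

#9C8624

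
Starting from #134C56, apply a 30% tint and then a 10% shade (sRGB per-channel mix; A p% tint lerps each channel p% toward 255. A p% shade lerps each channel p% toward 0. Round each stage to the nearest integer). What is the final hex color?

#134C56 is rgb(19, 76, 86).
A 30% tint moves each channel 30% toward 255:
  R: 19 + 70.8 = 89.8 → 90
  G: 76 + 0.3×(255−76) = 76 + 53.7 = 129.7 → 130
  B: 86 + 0.3×(255−86) = 86 + 50.7 = 136.7 → 137
After the tint: rgb(90, 130, 137) = #5A8289.
Per channel, c → c + 0.1(0 − c):
  R: 90 − 9 = 81 → 81
  G: 130 + 0.1×(0−130) = 130 − 13 = 117 → 117
  B: 137 − 13.7 = 123.3 → 123
rgb(81, 117, 123) = #51757B.

#51757B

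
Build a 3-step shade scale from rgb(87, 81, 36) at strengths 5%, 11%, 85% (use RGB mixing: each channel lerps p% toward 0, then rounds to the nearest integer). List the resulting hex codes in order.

5%: (87 − 4.35 = 82.65→83, 81 − 4.05 = 76.95→77, 36 − 1.8 = 34.2→34) → #534d22
11%: (87 − 9.57 = 77.43→77, 81 − 8.91 = 72.09→72, 36 − 3.96 = 32.04→32) → #4d4820
85%: (87 − 73.95 = 13.05→13, 81 − 68.85 = 12.15→12, 36 − 30.6 = 5.4→5) → #0d0c05

#534d22, #4d4820, #0d0c05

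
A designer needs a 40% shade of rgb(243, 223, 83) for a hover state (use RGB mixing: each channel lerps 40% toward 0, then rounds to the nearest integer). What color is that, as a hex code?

A 40% shade moves each channel 40% toward 0:
  R: 243 + 0.4×(0−243) = 243 − 97.2 = 145.8 → 146
  G: 223 + 0.4×(0−223) = 223 − 89.2 = 133.8 → 134
  B: 83 + 0.4×(0−83) = 83 − 33.2 = 49.8 → 50
rgb(146, 134, 50) = #928632.

#928632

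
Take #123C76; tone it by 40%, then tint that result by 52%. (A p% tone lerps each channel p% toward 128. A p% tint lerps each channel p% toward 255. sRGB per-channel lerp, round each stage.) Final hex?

#123C76 is rgb(18, 60, 118).
Lerp each channel 40% toward 128:
  R: 18 + 0.4×(128−18) = 18 + 44 = 62 → 62
  G: 60 + 0.4×(128−60) = 60 + 27.2 = 87.2 → 87
  B: 118 + 0.4×(128−118) = 118 + 4 = 122 → 122
After the tone: rgb(62, 87, 122) = #3E577A.
A 52% tint moves each channel 52% toward 255:
  R: 62 + 0.52×(255−62) = 62 + 100.36 = 162.36 → 162
  G: 87 + 0.52×(255−87) = 87 + 87.36 = 174.36 → 174
  B: 122 + 0.52×(255−122) = 122 + 69.16 = 191.16 → 191
rgb(162, 174, 191) = #A2AEBF.

#A2AEBF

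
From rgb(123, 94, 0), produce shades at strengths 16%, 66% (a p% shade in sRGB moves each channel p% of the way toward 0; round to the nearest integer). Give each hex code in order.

16%: (123 − 19.68 = 103.32→103, 94 − 15.04 = 78.96→79, 0→0) → #674f00
66%: (123 − 81.18 = 41.82→42, 94 − 62.04 = 31.96→32, 0→0) → #2a2000

#674f00, #2a2000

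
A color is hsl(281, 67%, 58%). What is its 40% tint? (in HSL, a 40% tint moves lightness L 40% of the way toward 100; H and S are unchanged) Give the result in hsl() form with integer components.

hsl(281, 67%, 75%)

L moves 40% from 58 toward 100: 58 + 16.8 = 74.8 → 75.
H and S are unchanged.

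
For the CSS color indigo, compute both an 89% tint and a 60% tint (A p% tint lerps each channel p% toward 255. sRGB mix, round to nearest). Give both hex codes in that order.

#ebe3f1, #b799cd

CSS indigo is rgb(75, 0, 130).
89% tint:
  R: 75 + 160.2 = 235.2 → 235
  G: 0 + 226.95 = 226.95 → 227
  B: 130 + 111.25 = 241.25 → 241
  → #ebe3f1
60% tint:
  R: 75 + 0.6×(255−75) = 75 + 108 = 183 → 183
  G: 0 + 0.6×(255−0) = 0 + 153 = 153 → 153
  B: 130 + 0.6×(255−130) = 130 + 75 = 205 → 205
  → #b799cd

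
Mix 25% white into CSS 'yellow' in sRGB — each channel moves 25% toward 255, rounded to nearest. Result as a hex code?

CSS yellow is rgb(255, 255, 0).
A 25% tint moves each channel 25% toward 255:
  R: 255 + 0 = 255 → 255
  G: 255 + 0.25×(255−255) = 255 + 0 = 255 → 255
  B: 0 + 63.75 = 63.75 → 64
rgb(255, 255, 64) = #FFFF40.

#FFFF40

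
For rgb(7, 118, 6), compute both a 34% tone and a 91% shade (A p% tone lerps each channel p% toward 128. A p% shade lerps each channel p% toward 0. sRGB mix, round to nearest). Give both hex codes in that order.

34% tone:
  R: 7 + 41.14 = 48.14 → 48
  G: 118 + 0.34×(128−118) = 118 + 3.4 = 121.4 → 121
  B: 6 + 41.48 = 47.48 → 47
  → #30792f
91% shade:
  R: 7 − 6.37 = 0.63 → 1
  G: 118 + 0.91×(0−118) = 118 − 107.38 = 10.62 → 11
  B: 6 + 0.91×(0−6) = 6 − 5.46 = 0.54 → 1
  → #010b01

#30792f, #010b01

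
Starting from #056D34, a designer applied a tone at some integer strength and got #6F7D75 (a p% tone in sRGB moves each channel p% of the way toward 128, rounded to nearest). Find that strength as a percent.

#056D34 is rgb(5, 109, 52); #6F7D75 is rgb(111, 125, 117).
On the R channel (widest range): 111 ≈ 5 + (p/100)(128 − 5), so p ≈ 100×(111 − 5)/(128 − 5) = 10600/123 = 86.18.
p = 86 reproduces all three channels after rounding.

86%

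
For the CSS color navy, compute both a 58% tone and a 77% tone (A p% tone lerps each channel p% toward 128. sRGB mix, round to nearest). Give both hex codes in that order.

#4A4A80, #636380

CSS navy is rgb(0, 0, 128).
58% tone:
  R: 0 + 0.58×(128−0) = 0 + 74.24 = 74.24 → 74
  G: 0 + 74.24 = 74.24 → 74
  B: 128 + 0 = 128 → 128
  → #4A4A80
77% tone:
  R: 0 + 0.77×(128−0) = 0 + 98.56 = 98.56 → 99
  G: 0 + 98.56 = 98.56 → 99
  B: 128 + 0.77×(128−128) = 128 + 0 = 128 → 128
  → #636380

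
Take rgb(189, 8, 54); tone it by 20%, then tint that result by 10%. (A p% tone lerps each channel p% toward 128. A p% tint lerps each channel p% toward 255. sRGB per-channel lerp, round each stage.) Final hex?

Lerp each channel 20% toward 128:
  R: 189 + 0.2×(128−189) = 189 − 12.2 = 176.8 → 177
  G: 8 + 0.2×(128−8) = 8 + 24 = 32 → 32
  B: 54 + 0.2×(128−54) = 54 + 14.8 = 68.8 → 69
After the tone: rgb(177, 32, 69) = #b12045.
A 10% tint moves each channel 10% toward 255:
  R: 177 + 0.1×(255−177) = 177 + 7.8 = 184.8 → 185
  G: 32 + 0.1×(255−32) = 32 + 22.3 = 54.3 → 54
  B: 69 + 18.6 = 87.6 → 88
rgb(185, 54, 88) = #b93658.

#b93658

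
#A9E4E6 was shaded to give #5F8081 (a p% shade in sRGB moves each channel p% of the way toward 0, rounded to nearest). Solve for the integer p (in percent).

44%

#A9E4E6 is rgb(169, 228, 230); #5F8081 is rgb(95, 128, 129).
On the B channel (widest range): 129 ≈ 230 + (p/100)(0 − 230), so p ≈ 100×(129 − 230)/(0 − 230) = -10100/-230 = 43.91.
p = 44 reproduces all three channels after rounding.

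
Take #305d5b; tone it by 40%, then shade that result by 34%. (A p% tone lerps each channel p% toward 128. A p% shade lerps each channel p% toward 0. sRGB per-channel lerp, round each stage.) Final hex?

#305d5b is rgb(48, 93, 91).
Per channel, c → c + 0.4(128 − c):
  R: 48 + 0.4×(128−48) = 48 + 32 = 80 → 80
  G: 93 + 14 = 107 → 107
  B: 91 + 0.4×(128−91) = 91 + 14.8 = 105.8 → 106
After the tone: rgb(80, 107, 106) = #506b6a.
A 34% shade moves each channel 34% toward 0:
  R: 80 + 0.34×(0−80) = 80 − 27.2 = 52.8 → 53
  G: 107 − 36.38 = 70.62 → 71
  B: 106 + 0.34×(0−106) = 106 − 36.04 = 69.96 → 70
rgb(53, 71, 70) = #354746.

#354746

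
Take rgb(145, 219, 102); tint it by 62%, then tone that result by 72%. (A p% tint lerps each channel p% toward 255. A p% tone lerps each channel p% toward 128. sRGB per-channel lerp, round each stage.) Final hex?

Per channel, c → c + 0.62(255 − c):
  R: 145 + 68.2 = 213.2 → 213
  G: 219 + 0.62×(255−219) = 219 + 22.32 = 241.32 → 241
  B: 102 + 94.86 = 196.86 → 197
After the tint: rgb(213, 241, 197) = #D5F1C5.
Per channel, c → c + 0.72(128 − c):
  R: 213 + 0.72×(128−213) = 213 − 61.2 = 151.8 → 152
  G: 241 − 81.36 = 159.64 → 160
  B: 197 + 0.72×(128−197) = 197 − 49.68 = 147.32 → 147
rgb(152, 160, 147) = #98A093.

#98A093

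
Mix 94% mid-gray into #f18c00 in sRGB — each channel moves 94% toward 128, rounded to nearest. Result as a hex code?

#878178

#f18c00 is rgb(241, 140, 0).
A 94% tone moves each channel 94% toward 128:
  R: 241 − 106.22 = 134.78 → 135
  G: 140 + 0.94×(128−140) = 140 − 11.28 = 128.72 → 129
  B: 0 + 120.32 = 120.32 → 120
rgb(135, 129, 120) = #878178.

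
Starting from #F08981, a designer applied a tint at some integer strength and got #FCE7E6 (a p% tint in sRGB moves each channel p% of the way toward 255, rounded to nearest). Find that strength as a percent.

#F08981 is rgb(240, 137, 129); #FCE7E6 is rgb(252, 231, 230).
On the B channel (widest range): 230 ≈ 129 + (p/100)(255 − 129), so p ≈ 100×(230 − 129)/(255 − 129) = 10100/126 = 80.16.
p = 80 reproduces all three channels after rounding.

80%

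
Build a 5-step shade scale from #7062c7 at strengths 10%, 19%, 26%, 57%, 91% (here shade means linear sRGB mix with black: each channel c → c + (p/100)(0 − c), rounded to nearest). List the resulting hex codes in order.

#6558b3, #5b4fa1, #534993, #302a56, #0a0912

#7062c7 is rgb(112, 98, 199).
10%: (112 − 11.2 = 100.8→101, 98 − 9.8 = 88.2→88, 199 − 19.9 = 179.1→179) → #6558b3
19%: (112 − 21.28 = 90.72→91, 98 − 18.62 = 79.38→79, 199 − 37.81 = 161.19→161) → #5b4fa1
26%: (112 − 29.12 = 82.88→83, 98 − 25.48 = 72.52→73, 199 − 51.74 = 147.26→147) → #534993
57%: (112 − 63.84 = 48.16→48, 98 − 55.86 = 42.14→42, 199 − 113.43 = 85.57→86) → #302a56
91%: (112 − 101.92 = 10.08→10, 98 − 89.18 = 8.82→9, 199 − 181.09 = 17.91→18) → #0a0912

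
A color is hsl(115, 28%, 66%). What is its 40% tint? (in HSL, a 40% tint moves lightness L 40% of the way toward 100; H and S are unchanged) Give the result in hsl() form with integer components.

L moves 40% from 66 toward 100: 66 + 13.6 = 79.6 → 80.
H and S are unchanged.

hsl(115, 28%, 80%)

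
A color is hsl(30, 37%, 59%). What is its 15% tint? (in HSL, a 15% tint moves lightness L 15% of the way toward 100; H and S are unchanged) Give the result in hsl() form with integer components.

hsl(30, 37%, 65%)

L moves 15% from 59 toward 100: 59 + 6.15 = 65.15 → 65.
H and S are unchanged.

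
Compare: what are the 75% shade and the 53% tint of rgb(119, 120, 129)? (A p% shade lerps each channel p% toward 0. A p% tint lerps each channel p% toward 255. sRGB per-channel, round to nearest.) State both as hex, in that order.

75% shade:
  R: 119 + 0.75×(0−119) = 119 − 89.25 = 29.75 → 30
  G: 120 + 0.75×(0−120) = 120 − 90 = 30 → 30
  B: 129 + 0.75×(0−129) = 129 − 96.75 = 32.25 → 32
  → #1E1E20
53% tint:
  R: 119 + 72.08 = 191.08 → 191
  G: 120 + 0.53×(255−120) = 120 + 71.55 = 191.55 → 192
  B: 129 + 0.53×(255−129) = 129 + 66.78 = 195.78 → 196
  → #BFC0C4

#1E1E20, #BFC0C4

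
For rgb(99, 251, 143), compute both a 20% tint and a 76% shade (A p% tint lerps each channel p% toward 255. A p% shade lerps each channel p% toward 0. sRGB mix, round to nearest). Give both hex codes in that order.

20% tint:
  R: 99 + 0.2×(255−99) = 99 + 31.2 = 130.2 → 130
  G: 251 + 0.2×(255−251) = 251 + 0.8 = 251.8 → 252
  B: 143 + 0.2×(255−143) = 143 + 22.4 = 165.4 → 165
  → #82fca5
76% shade:
  R: 99 + 0.76×(0−99) = 99 − 75.24 = 23.76 → 24
  G: 251 − 190.76 = 60.24 → 60
  B: 143 + 0.76×(0−143) = 143 − 108.68 = 34.32 → 34
  → #183c22

#82fca5, #183c22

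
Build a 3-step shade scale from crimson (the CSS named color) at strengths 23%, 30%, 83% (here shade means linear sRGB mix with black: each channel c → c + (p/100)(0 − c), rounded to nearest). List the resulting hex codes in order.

#A90F2E, #9A0E2A, #25030A

CSS crimson is rgb(220, 20, 60).
23%: (220 − 50.6 = 169.4→169, 20 − 4.6 = 15.4→15, 60 − 13.8 = 46.2→46) → #A90F2E
30%: (220 − 66 = 154→154, 20 − 6 = 14→14, 60 − 18 = 42→42) → #9A0E2A
83%: (220 − 182.6 = 37.4→37, 20 − 16.6 = 3.4→3, 60 − 49.8 = 10.2→10) → #25030A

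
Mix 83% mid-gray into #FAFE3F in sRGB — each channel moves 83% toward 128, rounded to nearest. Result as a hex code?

#959575

#FAFE3F is rgb(250, 254, 63).
An 83% tone moves each channel 83% toward 128:
  R: 250 + 0.83×(128−250) = 250 − 101.26 = 148.74 → 149
  G: 254 + 0.83×(128−254) = 254 − 104.58 = 149.42 → 149
  B: 63 + 53.95 = 116.95 → 117
rgb(149, 149, 117) = #959575.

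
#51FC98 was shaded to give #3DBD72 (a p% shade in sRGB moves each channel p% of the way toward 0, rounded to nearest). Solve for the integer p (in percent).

#51FC98 is rgb(81, 252, 152); #3DBD72 is rgb(61, 189, 114).
On the G channel (widest range): 189 ≈ 252 + (p/100)(0 − 252), so p ≈ 100×(189 − 252)/(0 − 252) = -6300/-252 = 25.00.
p = 25 reproduces all three channels after rounding.

25%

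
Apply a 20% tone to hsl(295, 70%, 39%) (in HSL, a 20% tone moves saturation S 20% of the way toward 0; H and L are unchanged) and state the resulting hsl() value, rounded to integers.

hsl(295, 56%, 39%)

S moves 20% from 70 toward 0: 70 − 14 = 56 → 56.
H and L are unchanged.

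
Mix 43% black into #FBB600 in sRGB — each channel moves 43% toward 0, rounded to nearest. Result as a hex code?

#FBB600 is rgb(251, 182, 0).
A 43% shade moves each channel 43% toward 0:
  R: 251 + 0.43×(0−251) = 251 − 107.93 = 143.07 → 143
  G: 182 − 78.26 = 103.74 → 104
  B: 0 + 0.43×(0−0) = 0 + 0 = 0 → 0
rgb(143, 104, 0) = #8F6800.

#8F6800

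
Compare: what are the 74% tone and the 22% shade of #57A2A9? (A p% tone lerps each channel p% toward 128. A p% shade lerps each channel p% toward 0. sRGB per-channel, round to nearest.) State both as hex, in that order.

#57A2A9 is rgb(87, 162, 169).
74% tone:
  R: 87 + 0.74×(128−87) = 87 + 30.34 = 117.34 → 117
  G: 162 − 25.16 = 136.84 → 137
  B: 169 + 0.74×(128−169) = 169 − 30.34 = 138.66 → 139
  → #75898B
22% shade:
  R: 87 + 0.22×(0−87) = 87 − 19.14 = 67.86 → 68
  G: 162 + 0.22×(0−162) = 162 − 35.64 = 126.36 → 126
  B: 169 + 0.22×(0−169) = 169 − 37.18 = 131.82 → 132
  → #447E84

#75898B, #447E84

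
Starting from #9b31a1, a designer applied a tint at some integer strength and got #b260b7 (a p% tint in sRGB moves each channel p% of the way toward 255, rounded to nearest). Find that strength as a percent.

#9b31a1 is rgb(155, 49, 161); #b260b7 is rgb(178, 96, 183).
On the G channel (widest range): 96 ≈ 49 + (p/100)(255 − 49), so p ≈ 100×(96 − 49)/(255 − 49) = 4700/206 = 22.82.
p = 23 reproduces all three channels after rounding.

23%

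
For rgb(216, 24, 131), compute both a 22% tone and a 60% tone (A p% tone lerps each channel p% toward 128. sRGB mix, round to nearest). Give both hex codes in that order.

#c52f82, #a35681

22% tone:
  R: 216 + 0.22×(128−216) = 216 − 19.36 = 196.64 → 197
  G: 24 + 0.22×(128−24) = 24 + 22.88 = 46.88 → 47
  B: 131 + 0.22×(128−131) = 131 − 0.66 = 130.34 → 130
  → #c52f82
60% tone:
  R: 216 + 0.6×(128−216) = 216 − 52.8 = 163.2 → 163
  G: 24 + 0.6×(128−24) = 24 + 62.4 = 86.4 → 86
  B: 131 − 1.8 = 129.2 → 129
  → #a35681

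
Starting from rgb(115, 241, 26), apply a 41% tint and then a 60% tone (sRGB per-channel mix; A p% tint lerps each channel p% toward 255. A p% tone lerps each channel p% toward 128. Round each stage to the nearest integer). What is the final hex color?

A 41% tint moves each channel 41% toward 255:
  R: 115 + 0.41×(255−115) = 115 + 57.4 = 172.4 → 172
  G: 241 + 5.74 = 246.74 → 247
  B: 26 + 93.89 = 119.89 → 120
After the tint: rgb(172, 247, 120) = #acf778.
Per channel, c → c + 0.6(128 − c):
  R: 172 − 26.4 = 145.6 → 146
  G: 247 − 71.4 = 175.6 → 176
  B: 120 + 4.8 = 124.8 → 125
rgb(146, 176, 125) = #92b07d.

#92b07d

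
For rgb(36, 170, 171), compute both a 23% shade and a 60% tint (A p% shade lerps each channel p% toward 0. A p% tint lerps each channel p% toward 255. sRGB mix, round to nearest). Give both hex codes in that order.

23% shade:
  R: 36 + 0.23×(0−36) = 36 − 8.28 = 27.72 → 28
  G: 170 + 0.23×(0−170) = 170 − 39.1 = 130.9 → 131
  B: 171 − 39.33 = 131.67 → 132
  → #1C8384
60% tint:
  R: 36 + 131.4 = 167.4 → 167
  G: 170 + 0.6×(255−170) = 170 + 51 = 221 → 221
  B: 171 + 0.6×(255−171) = 171 + 50.4 = 221.4 → 221
  → #A7DDDD

#1C8384, #A7DDDD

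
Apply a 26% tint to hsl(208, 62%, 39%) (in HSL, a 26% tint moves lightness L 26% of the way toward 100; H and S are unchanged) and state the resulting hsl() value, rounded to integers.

L moves 26% from 39 toward 100: 39 + 15.86 = 54.86 → 55.
H and S are unchanged.

hsl(208, 62%, 55%)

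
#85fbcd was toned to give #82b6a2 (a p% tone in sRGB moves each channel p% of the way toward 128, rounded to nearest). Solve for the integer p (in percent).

56%

#85fbcd is rgb(133, 251, 205); #82b6a2 is rgb(130, 182, 162).
On the G channel (widest range): 182 ≈ 251 + (p/100)(128 − 251), so p ≈ 100×(182 − 251)/(128 − 251) = -6900/-123 = 56.10.
p = 56 reproduces all three channels after rounding.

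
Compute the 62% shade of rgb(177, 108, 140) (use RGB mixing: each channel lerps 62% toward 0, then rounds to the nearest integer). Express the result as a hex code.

#432935

Per channel, c → c + 0.62(0 − c):
  R: 177 + 0.62×(0−177) = 177 − 109.74 = 67.26 → 67
  G: 108 − 66.96 = 41.04 → 41
  B: 140 − 86.8 = 53.2 → 53
rgb(67, 41, 53) = #432935.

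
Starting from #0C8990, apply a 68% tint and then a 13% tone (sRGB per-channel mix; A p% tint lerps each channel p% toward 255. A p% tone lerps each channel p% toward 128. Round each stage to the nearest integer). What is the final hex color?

#0C8990 is rgb(12, 137, 144).
A 68% tint moves each channel 68% toward 255:
  R: 12 + 0.68×(255−12) = 12 + 165.24 = 177.24 → 177
  G: 137 + 80.24 = 217.24 → 217
  B: 144 + 0.68×(255−144) = 144 + 75.48 = 219.48 → 219
After the tint: rgb(177, 217, 219) = #B1D9DB.
Per channel, c → c + 0.13(128 − c):
  R: 177 − 6.37 = 170.63 → 171
  G: 217 − 11.57 = 205.43 → 205
  B: 219 + 0.13×(128−219) = 219 − 11.83 = 207.17 → 207
rgb(171, 205, 207) = #ABCDCF.

#ABCDCF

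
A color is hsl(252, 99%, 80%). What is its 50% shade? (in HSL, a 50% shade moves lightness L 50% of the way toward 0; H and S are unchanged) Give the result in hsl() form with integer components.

L moves 50% from 80 toward 0: 80 − 40 = 40 → 40.
H and S are unchanged.

hsl(252, 99%, 40%)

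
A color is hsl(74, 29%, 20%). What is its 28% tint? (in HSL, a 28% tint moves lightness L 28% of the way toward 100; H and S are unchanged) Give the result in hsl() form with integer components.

hsl(74, 29%, 42%)

L moves 28% from 20 toward 100: 20 + 22.4 = 42.4 → 42.
H and S are unchanged.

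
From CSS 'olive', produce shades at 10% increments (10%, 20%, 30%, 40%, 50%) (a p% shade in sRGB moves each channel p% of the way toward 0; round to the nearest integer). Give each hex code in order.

#737300, #666600, #5a5a00, #4d4d00, #404000

CSS olive is rgb(128, 128, 0).
10%: (128 − 12.8 = 115.2→115, 128 − 12.8 = 115.2→115, 0→0) → #737300
20%: (128 − 25.6 = 102.4→102, 128 − 25.6 = 102.4→102, 0→0) → #666600
30%: (128 − 38.4 = 89.6→90, 128 − 38.4 = 89.6→90, 0→0) → #5a5a00
40%: (128 − 51.2 = 76.8→77, 128 − 51.2 = 76.8→77, 0→0) → #4d4d00
50%: (128 − 64 = 64→64, 128 − 64 = 64→64, 0→0) → #404000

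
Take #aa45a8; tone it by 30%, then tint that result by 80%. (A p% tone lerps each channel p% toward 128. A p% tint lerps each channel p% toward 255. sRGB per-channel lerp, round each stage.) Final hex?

#aa45a8 is rgb(170, 69, 168).
A 30% tone moves each channel 30% toward 128:
  R: 170 − 12.6 = 157.4 → 157
  G: 69 + 0.3×(128−69) = 69 + 17.7 = 86.7 → 87
  B: 168 + 0.3×(128−168) = 168 − 12 = 156 → 156
After the tone: rgb(157, 87, 156) = #9d579c.
Per channel, c → c + 0.8(255 − c):
  R: 157 + 0.8×(255−157) = 157 + 78.4 = 235.4 → 235
  G: 87 + 0.8×(255−87) = 87 + 134.4 = 221.4 → 221
  B: 156 + 79.2 = 235.2 → 235
rgb(235, 221, 235) = #ebddeb.

#ebddeb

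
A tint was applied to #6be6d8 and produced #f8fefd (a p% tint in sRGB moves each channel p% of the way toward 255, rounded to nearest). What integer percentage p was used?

#6be6d8 is rgb(107, 230, 216); #f8fefd is rgb(248, 254, 253).
On the R channel (widest range): 248 ≈ 107 + (p/100)(255 − 107), so p ≈ 100×(248 − 107)/(255 − 107) = 14100/148 = 95.27.
p = 95 reproduces all three channels after rounding.

95%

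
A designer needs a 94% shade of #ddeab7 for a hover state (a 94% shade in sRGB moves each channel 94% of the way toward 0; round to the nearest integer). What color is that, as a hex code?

#ddeab7 is rgb(221, 234, 183).
Per channel, c → c + 0.94(0 − c):
  R: 221 + 0.94×(0−221) = 221 − 207.74 = 13.26 → 13
  G: 234 + 0.94×(0−234) = 234 − 219.96 = 14.04 → 14
  B: 183 + 0.94×(0−183) = 183 − 172.02 = 10.98 → 11
rgb(13, 14, 11) = #0d0e0b.

#0d0e0b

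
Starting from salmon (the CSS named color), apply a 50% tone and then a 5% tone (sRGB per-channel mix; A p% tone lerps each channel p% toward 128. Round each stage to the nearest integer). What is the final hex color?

#BA8079

CSS salmon is rgb(250, 128, 114).
A 50% tone moves each channel 50% toward 128:
  R: 250 + 0.5×(128−250) = 250 − 61 = 189 → 189
  G: 128 + 0.5×(128−128) = 128 + 0 = 128 → 128
  B: 114 + 0.5×(128−114) = 114 + 7 = 121 → 121
After the tone: rgb(189, 128, 121) = #BD8079.
Lerp each channel 5% toward 128:
  R: 189 + 0.05×(128−189) = 189 − 3.05 = 185.95 → 186
  G: 128 + 0.05×(128−128) = 128 + 0 = 128 → 128
  B: 121 + 0.35 = 121.35 → 121
rgb(186, 128, 121) = #BA8079.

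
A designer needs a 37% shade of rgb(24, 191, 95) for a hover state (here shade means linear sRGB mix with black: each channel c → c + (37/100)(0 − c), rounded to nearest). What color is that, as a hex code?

#0F783C

A 37% shade moves each channel 37% toward 0:
  R: 24 − 8.88 = 15.12 → 15
  G: 191 + 0.37×(0−191) = 191 − 70.67 = 120.33 → 120
  B: 95 + 0.37×(0−95) = 95 − 35.15 = 59.85 → 60
rgb(15, 120, 60) = #0F783C.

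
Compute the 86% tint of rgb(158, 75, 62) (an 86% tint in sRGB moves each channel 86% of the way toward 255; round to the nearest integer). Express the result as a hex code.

Per channel, c → c + 0.86(255 − c):
  R: 158 + 0.86×(255−158) = 158 + 83.42 = 241.42 → 241
  G: 75 + 154.8 = 229.8 → 230
  B: 62 + 0.86×(255−62) = 62 + 165.98 = 227.98 → 228
rgb(241, 230, 228) = #F1E6E4.

#F1E6E4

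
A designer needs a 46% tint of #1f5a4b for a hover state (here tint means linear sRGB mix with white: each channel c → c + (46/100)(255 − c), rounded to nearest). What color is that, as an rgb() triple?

rgb(134, 166, 158)

#1f5a4b is rgb(31, 90, 75).
Lerp each channel 46% toward 255:
  R: 31 + 103.04 = 134.04 → 134
  G: 90 + 0.46×(255−90) = 90 + 75.9 = 165.9 → 166
  B: 75 + 82.8 = 157.8 → 158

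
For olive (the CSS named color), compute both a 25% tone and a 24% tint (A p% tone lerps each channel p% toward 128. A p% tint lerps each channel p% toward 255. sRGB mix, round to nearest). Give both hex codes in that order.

CSS olive is rgb(128, 128, 0).
25% tone:
  R: 128 + 0.25×(128−128) = 128 + 0 = 128 → 128
  G: 128 + 0.25×(128−128) = 128 + 0 = 128 → 128
  B: 0 + 0.25×(128−0) = 0 + 32 = 32 → 32
  → #808020
24% tint:
  R: 128 + 30.48 = 158.48 → 158
  G: 128 + 30.48 = 158.48 → 158
  B: 0 + 61.2 = 61.2 → 61
  → #9E9E3D

#808020, #9E9E3D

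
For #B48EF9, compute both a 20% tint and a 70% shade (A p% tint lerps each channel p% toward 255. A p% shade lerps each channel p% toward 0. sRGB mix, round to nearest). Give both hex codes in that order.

#B48EF9 is rgb(180, 142, 249).
20% tint:
  R: 180 + 15 = 195 → 195
  G: 142 + 0.2×(255−142) = 142 + 22.6 = 164.6 → 165
  B: 249 + 0.2×(255−249) = 249 + 1.2 = 250.2 → 250
  → #C3A5FA
70% shade:
  R: 180 − 126 = 54 → 54
  G: 142 + 0.7×(0−142) = 142 − 99.4 = 42.6 → 43
  B: 249 − 174.3 = 74.7 → 75
  → #362B4B

#C3A5FA, #362B4B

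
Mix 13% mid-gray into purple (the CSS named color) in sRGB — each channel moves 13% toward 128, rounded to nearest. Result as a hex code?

#801180

CSS purple is rgb(128, 0, 128).
Lerp each channel 13% toward 128:
  R: 128 + 0.13×(128−128) = 128 + 0 = 128 → 128
  G: 0 + 0.13×(128−0) = 0 + 16.64 = 16.64 → 17
  B: 128 + 0 = 128 → 128
rgb(128, 17, 128) = #801180.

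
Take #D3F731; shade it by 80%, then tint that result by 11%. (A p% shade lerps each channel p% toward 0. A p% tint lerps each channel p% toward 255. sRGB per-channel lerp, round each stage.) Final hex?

#D3F731 is rgb(211, 247, 49).
Lerp each channel 80% toward 0:
  R: 211 + 0.8×(0−211) = 211 − 168.8 = 42.2 → 42
  G: 247 + 0.8×(0−247) = 247 − 197.6 = 49.4 → 49
  B: 49 − 39.2 = 9.8 → 10
After the shade: rgb(42, 49, 10) = #2A310A.
Lerp each channel 11% toward 255:
  R: 42 + 23.43 = 65.43 → 65
  G: 49 + 0.11×(255−49) = 49 + 22.66 = 71.66 → 72
  B: 10 + 26.95 = 36.95 → 37
rgb(65, 72, 37) = #414825.

#414825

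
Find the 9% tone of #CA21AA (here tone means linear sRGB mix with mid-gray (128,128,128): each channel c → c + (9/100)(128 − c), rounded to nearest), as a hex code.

#CA21AA is rgb(202, 33, 170).
A 9% tone moves each channel 9% toward 128:
  R: 202 − 6.66 = 195.34 → 195
  G: 33 + 8.55 = 41.55 → 42
  B: 170 + 0.09×(128−170) = 170 − 3.78 = 166.22 → 166
rgb(195, 42, 166) = #C32AA6.

#C32AA6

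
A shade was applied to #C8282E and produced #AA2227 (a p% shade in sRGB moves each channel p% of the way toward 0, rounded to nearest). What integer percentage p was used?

#C8282E is rgb(200, 40, 46); #AA2227 is rgb(170, 34, 39).
On the R channel (widest range): 170 ≈ 200 + (p/100)(0 − 200), so p ≈ 100×(170 − 200)/(0 − 200) = -3000/-200 = 15.00.
p = 15 reproduces all three channels after rounding.

15%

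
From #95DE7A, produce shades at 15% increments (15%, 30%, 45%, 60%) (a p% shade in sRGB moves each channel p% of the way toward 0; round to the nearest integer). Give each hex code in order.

#95DE7A is rgb(149, 222, 122).
15%: (149 − 22.35 = 126.65→127, 222 − 33.3 = 188.7→189, 122 − 18.3 = 103.7→104) → #7FBD68
30%: (149 − 44.7 = 104.3→104, 222 − 66.6 = 155.4→155, 122 − 36.6 = 85.4→85) → #689B55
45%: (149 − 67.05 = 81.95→82, 222 − 99.9 = 122.1→122, 122 − 54.9 = 67.1→67) → #527A43
60%: (149 − 89.4 = 59.6→60, 222 − 133.2 = 88.8→89, 122 − 73.2 = 48.8→49) → #3C5931

#7FBD68, #689B55, #527A43, #3C5931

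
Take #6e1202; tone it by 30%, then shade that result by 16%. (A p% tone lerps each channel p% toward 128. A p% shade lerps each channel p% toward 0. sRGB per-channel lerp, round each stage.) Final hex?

#6e1202 is rgb(110, 18, 2).
Per channel, c → c + 0.3(128 − c):
  R: 110 + 0.3×(128−110) = 110 + 5.4 = 115.4 → 115
  G: 18 + 33 = 51 → 51
  B: 2 + 37.8 = 39.8 → 40
After the tone: rgb(115, 51, 40) = #733328.
A 16% shade moves each channel 16% toward 0:
  R: 115 + 0.16×(0−115) = 115 − 18.4 = 96.6 → 97
  G: 51 + 0.16×(0−51) = 51 − 8.16 = 42.84 → 43
  B: 40 + 0.16×(0−40) = 40 − 6.4 = 33.6 → 34
rgb(97, 43, 34) = #612b22.

#612b22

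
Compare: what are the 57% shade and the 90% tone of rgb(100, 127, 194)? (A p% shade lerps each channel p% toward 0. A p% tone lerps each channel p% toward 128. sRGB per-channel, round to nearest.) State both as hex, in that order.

#2B3753, #7D8087

57% shade:
  R: 100 + 0.57×(0−100) = 100 − 57 = 43 → 43
  G: 127 + 0.57×(0−127) = 127 − 72.39 = 54.61 → 55
  B: 194 − 110.58 = 83.42 → 83
  → #2B3753
90% tone:
  R: 100 + 0.9×(128−100) = 100 + 25.2 = 125.2 → 125
  G: 127 + 0.9×(128−127) = 127 + 0.9 = 127.9 → 128
  B: 194 − 59.4 = 134.6 → 135
  → #7D8087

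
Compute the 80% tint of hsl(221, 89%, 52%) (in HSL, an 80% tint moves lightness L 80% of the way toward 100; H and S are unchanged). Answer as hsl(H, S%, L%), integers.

hsl(221, 89%, 90%)

L moves 80% from 52 toward 100: 52 + 38.4 = 90.4 → 90.
H and S are unchanged.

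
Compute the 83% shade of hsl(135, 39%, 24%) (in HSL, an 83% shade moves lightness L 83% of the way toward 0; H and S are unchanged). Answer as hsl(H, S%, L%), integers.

L moves 83% from 24 toward 0: 24 − 19.92 = 4.08 → 4.
H and S are unchanged.

hsl(135, 39%, 4%)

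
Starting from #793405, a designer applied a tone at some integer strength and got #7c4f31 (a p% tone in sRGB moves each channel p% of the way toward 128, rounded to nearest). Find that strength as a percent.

#793405 is rgb(121, 52, 5); #7c4f31 is rgb(124, 79, 49).
On the B channel (widest range): 49 ≈ 5 + (p/100)(128 − 5), so p ≈ 100×(49 − 5)/(128 − 5) = 4400/123 = 35.77.
p = 36 reproduces all three channels after rounding.

36%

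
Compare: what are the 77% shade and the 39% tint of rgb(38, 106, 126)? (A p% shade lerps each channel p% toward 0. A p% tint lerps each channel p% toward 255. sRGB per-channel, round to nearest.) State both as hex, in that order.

77% shade:
  R: 38 + 0.77×(0−38) = 38 − 29.26 = 8.74 → 9
  G: 106 + 0.77×(0−106) = 106 − 81.62 = 24.38 → 24
  B: 126 + 0.77×(0−126) = 126 − 97.02 = 28.98 → 29
  → #09181d
39% tint:
  R: 38 + 84.63 = 122.63 → 123
  G: 106 + 58.11 = 164.11 → 164
  B: 126 + 0.39×(255−126) = 126 + 50.31 = 176.31 → 176
  → #7ba4b0

#09181d, #7ba4b0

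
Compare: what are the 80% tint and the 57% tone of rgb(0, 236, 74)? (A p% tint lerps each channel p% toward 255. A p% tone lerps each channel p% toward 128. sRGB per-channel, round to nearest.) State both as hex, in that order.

#CCFBDB, #49AE69

80% tint:
  R: 0 + 0.8×(255−0) = 0 + 204 = 204 → 204
  G: 236 + 0.8×(255−236) = 236 + 15.2 = 251.2 → 251
  B: 74 + 0.8×(255−74) = 74 + 144.8 = 218.8 → 219
  → #CCFBDB
57% tone:
  R: 0 + 72.96 = 72.96 → 73
  G: 236 + 0.57×(128−236) = 236 − 61.56 = 174.44 → 174
  B: 74 + 0.57×(128−74) = 74 + 30.78 = 104.78 → 105
  → #49AE69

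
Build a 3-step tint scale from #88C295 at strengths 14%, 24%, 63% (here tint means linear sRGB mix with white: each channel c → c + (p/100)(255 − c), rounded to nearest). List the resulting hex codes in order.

#99CBA4, #A5D1AE, #D3E8D8

#88C295 is rgb(136, 194, 149).
14%: (136 + 16.66 = 152.66→153, 194 + 8.54 = 202.54→203, 149 + 14.84 = 163.84→164) → #99CBA4
24%: (136 + 28.56 = 164.56→165, 194 + 14.64 = 208.64→209, 149 + 25.44 = 174.44→174) → #A5D1AE
63%: (136 + 74.97 = 210.97→211, 194 + 38.43 = 232.43→232, 149 + 66.78 = 215.78→216) → #D3E8D8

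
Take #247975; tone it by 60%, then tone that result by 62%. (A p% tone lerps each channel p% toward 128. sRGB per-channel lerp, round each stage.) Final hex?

#247975 is rgb(36, 121, 117).
Lerp each channel 60% toward 128:
  R: 36 + 55.2 = 91.2 → 91
  G: 121 + 0.6×(128−121) = 121 + 4.2 = 125.2 → 125
  B: 117 + 0.6×(128−117) = 117 + 6.6 = 123.6 → 124
After the tone: rgb(91, 125, 124) = #5B7D7C.
A 62% tone moves each channel 62% toward 128:
  R: 91 + 22.94 = 113.94 → 114
  G: 125 + 0.62×(128−125) = 125 + 1.86 = 126.86 → 127
  B: 124 + 0.62×(128−124) = 124 + 2.48 = 126.48 → 126
rgb(114, 127, 126) = #727F7E.

#727F7E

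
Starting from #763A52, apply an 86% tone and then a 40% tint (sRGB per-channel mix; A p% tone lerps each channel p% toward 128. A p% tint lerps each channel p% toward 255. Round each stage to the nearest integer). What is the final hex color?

#B2ADAF

#763A52 is rgb(118, 58, 82).
Lerp each channel 86% toward 128:
  R: 118 + 0.86×(128−118) = 118 + 8.6 = 126.6 → 127
  G: 58 + 0.86×(128−58) = 58 + 60.2 = 118.2 → 118
  B: 82 + 0.86×(128−82) = 82 + 39.56 = 121.56 → 122
After the tone: rgb(127, 118, 122) = #7F767A.
A 40% tint moves each channel 40% toward 255:
  R: 127 + 0.4×(255−127) = 127 + 51.2 = 178.2 → 178
  G: 118 + 54.8 = 172.8 → 173
  B: 122 + 53.2 = 175.2 → 175
rgb(178, 173, 175) = #B2ADAF.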